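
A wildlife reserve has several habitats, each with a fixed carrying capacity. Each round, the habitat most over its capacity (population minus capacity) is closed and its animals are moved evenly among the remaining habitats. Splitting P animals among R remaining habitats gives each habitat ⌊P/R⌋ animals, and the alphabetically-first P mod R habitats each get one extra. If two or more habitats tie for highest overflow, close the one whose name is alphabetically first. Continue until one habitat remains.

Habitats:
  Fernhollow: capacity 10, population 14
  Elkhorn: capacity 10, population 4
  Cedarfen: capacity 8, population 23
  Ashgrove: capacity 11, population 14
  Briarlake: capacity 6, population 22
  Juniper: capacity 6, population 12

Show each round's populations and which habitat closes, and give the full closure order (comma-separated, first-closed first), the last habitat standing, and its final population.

Closure order: Briarlake, Cedarfen, Juniper, Ashgrove, Fernhollow
Last habitat: Elkhorn with 89 animals

Round 1: Ashgrove=14 Briarlake=22 Cedarfen=23 Elkhorn=4 Fernhollow=14 Juniper=12 → close Briarlake (overflow 16)
  22÷5 = 4 each, +1 to first 2
Round 2: Ashgrove=19 Cedarfen=28 Elkhorn=8 Fernhollow=18 Juniper=16 → close Cedarfen (overflow 20)
  28÷4 = 7 each, +1 to first 0
Round 3: Ashgrove=26 Elkhorn=15 Fernhollow=25 Juniper=23 → close Juniper (overflow 17)
  23÷3 = 7 each, +1 to first 2
Round 4: Ashgrove=34 Elkhorn=23 Fernhollow=32 → close Ashgrove (overflow 23)
  34÷2 = 17 each, +1 to first 0
Round 5: Elkhorn=40 Fernhollow=49 → close Fernhollow (overflow 39)
  49÷1 = 49 each, +1 to first 0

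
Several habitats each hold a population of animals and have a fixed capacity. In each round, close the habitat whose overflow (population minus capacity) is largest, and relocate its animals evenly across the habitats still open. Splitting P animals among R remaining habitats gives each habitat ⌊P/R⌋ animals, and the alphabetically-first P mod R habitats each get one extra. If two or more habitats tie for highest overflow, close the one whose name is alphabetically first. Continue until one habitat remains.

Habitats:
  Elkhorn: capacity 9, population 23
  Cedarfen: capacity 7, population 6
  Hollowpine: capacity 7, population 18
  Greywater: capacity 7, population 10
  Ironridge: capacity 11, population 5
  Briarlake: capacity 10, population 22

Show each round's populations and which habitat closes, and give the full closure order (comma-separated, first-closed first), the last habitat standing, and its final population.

Round 1: Briarlake=22 Cedarfen=6 Elkhorn=23 Greywater=10 Hollowpine=18 Ironridge=5 → close Elkhorn (overflow 14)
  23÷5 = 4 each, +1 to first 3
Round 2: Briarlake=27 Cedarfen=11 Greywater=15 Hollowpine=22 Ironridge=9 → close Briarlake (overflow 17)
  27÷4 = 6 each, +1 to first 3
Round 3: Cedarfen=18 Greywater=22 Hollowpine=29 Ironridge=15 → close Hollowpine (overflow 22)
  29÷3 = 9 each, +1 to first 2
Round 4: Cedarfen=28 Greywater=32 Ironridge=24 → close Greywater (overflow 25)
  32÷2 = 16 each, +1 to first 0
Round 5: Cedarfen=44 Ironridge=40 → close Cedarfen (overflow 37)
  44÷1 = 44 each, +1 to first 0

Closure order: Elkhorn, Briarlake, Hollowpine, Greywater, Cedarfen
Last habitat: Ironridge with 84 animals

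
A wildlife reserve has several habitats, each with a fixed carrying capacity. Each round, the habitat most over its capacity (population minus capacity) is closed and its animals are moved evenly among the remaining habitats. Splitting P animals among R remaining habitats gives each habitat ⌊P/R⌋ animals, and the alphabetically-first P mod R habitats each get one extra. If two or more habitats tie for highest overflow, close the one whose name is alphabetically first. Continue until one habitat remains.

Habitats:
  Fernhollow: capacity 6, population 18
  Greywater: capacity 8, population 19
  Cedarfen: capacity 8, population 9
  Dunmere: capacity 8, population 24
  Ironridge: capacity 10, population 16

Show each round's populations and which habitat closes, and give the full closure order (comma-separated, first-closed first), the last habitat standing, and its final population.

Closure order: Dunmere, Fernhollow, Greywater, Ironridge
Last habitat: Cedarfen with 86 animals

Round 1: Cedarfen=9 Dunmere=24 Fernhollow=18 Greywater=19 Ironridge=16 → close Dunmere (overflow 16)
  24÷4 = 6 each, +1 to first 0
Round 2: Cedarfen=15 Fernhollow=24 Greywater=25 Ironridge=22 → close Fernhollow (overflow 18)
  24÷3 = 8 each, +1 to first 0
Round 3: Cedarfen=23 Greywater=33 Ironridge=30 → close Greywater (overflow 25)
  33÷2 = 16 each, +1 to first 1
Round 4: Cedarfen=40 Ironridge=46 → close Ironridge (overflow 36)
  46÷1 = 46 each, +1 to first 0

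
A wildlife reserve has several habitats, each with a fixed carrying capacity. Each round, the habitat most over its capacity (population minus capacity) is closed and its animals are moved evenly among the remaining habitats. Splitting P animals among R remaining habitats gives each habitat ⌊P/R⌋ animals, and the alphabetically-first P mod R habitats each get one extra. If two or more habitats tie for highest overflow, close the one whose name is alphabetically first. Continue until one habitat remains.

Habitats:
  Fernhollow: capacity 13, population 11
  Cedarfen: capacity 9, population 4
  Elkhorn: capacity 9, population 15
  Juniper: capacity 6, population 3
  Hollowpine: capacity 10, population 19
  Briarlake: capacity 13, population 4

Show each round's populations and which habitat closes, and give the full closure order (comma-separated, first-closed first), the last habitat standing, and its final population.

Closure order: Hollowpine, Elkhorn, Fernhollow, Cedarfen, Juniper
Last habitat: Briarlake with 56 animals

Round 1: Briarlake=4 Cedarfen=4 Elkhorn=15 Fernhollow=11 Hollowpine=19 Juniper=3 → close Hollowpine (overflow 9)
  19÷5 = 3 each, +1 to first 4
Round 2: Briarlake=8 Cedarfen=8 Elkhorn=19 Fernhollow=15 Juniper=6 → close Elkhorn (overflow 10)
  19÷4 = 4 each, +1 to first 3
Round 3: Briarlake=13 Cedarfen=13 Fernhollow=20 Juniper=10 → close Fernhollow (overflow 7)
  20÷3 = 6 each, +1 to first 2
Round 4: Briarlake=20 Cedarfen=20 Juniper=16 → close Cedarfen (overflow 11)
  20÷2 = 10 each, +1 to first 0
Round 5: Briarlake=30 Juniper=26 → close Juniper (overflow 20)
  26÷1 = 26 each, +1 to first 0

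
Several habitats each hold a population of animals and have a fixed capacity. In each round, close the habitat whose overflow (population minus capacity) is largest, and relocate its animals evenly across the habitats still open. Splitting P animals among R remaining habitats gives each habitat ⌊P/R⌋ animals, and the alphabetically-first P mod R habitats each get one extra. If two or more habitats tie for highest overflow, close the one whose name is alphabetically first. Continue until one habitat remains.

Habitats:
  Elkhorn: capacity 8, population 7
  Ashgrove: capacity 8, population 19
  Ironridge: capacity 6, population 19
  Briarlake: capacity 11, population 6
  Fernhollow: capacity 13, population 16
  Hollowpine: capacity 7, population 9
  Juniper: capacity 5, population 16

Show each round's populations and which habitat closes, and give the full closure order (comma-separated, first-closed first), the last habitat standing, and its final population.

Round 1: Ashgrove=19 Briarlake=6 Elkhorn=7 Fernhollow=16 Hollowpine=9 Ironridge=19 Juniper=16 → close Ironridge (overflow 13)
  19÷6 = 3 each, +1 to first 1
Round 2: Ashgrove=23 Briarlake=9 Elkhorn=10 Fernhollow=19 Hollowpine=12 Juniper=19 → close Ashgrove (overflow 15)
  23÷5 = 4 each, +1 to first 3
Round 3: Briarlake=14 Elkhorn=15 Fernhollow=24 Hollowpine=16 Juniper=23 → close Juniper (overflow 18)
  23÷4 = 5 each, +1 to first 3
Round 4: Briarlake=20 Elkhorn=21 Fernhollow=30 Hollowpine=21 → close Fernhollow (overflow 17)
  30÷3 = 10 each, +1 to first 0
Round 5: Briarlake=30 Elkhorn=31 Hollowpine=31 → close Hollowpine (overflow 24)
  31÷2 = 15 each, +1 to first 1
Round 6: Briarlake=46 Elkhorn=46 → close Elkhorn (overflow 38)
  46÷1 = 46 each, +1 to first 0

Closure order: Ironridge, Ashgrove, Juniper, Fernhollow, Hollowpine, Elkhorn
Last habitat: Briarlake with 92 animals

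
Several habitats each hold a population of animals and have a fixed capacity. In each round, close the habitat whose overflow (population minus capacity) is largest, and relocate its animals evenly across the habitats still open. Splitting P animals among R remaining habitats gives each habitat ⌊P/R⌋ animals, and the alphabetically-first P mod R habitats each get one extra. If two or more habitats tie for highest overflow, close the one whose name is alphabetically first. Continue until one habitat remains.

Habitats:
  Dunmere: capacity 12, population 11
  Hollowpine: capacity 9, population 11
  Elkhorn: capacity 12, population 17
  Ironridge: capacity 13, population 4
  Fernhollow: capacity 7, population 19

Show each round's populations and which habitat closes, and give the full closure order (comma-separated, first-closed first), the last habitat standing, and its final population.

Closure order: Fernhollow, Elkhorn, Hollowpine, Dunmere
Last habitat: Ironridge with 62 animals

Round 1: Dunmere=11 Elkhorn=17 Fernhollow=19 Hollowpine=11 Ironridge=4 → close Fernhollow (overflow 12)
  19÷4 = 4 each, +1 to first 3
Round 2: Dunmere=16 Elkhorn=22 Hollowpine=16 Ironridge=8 → close Elkhorn (overflow 10)
  22÷3 = 7 each, +1 to first 1
Round 3: Dunmere=24 Hollowpine=23 Ironridge=15 → close Hollowpine (overflow 14)
  23÷2 = 11 each, +1 to first 1
Round 4: Dunmere=36 Ironridge=26 → close Dunmere (overflow 24)
  36÷1 = 36 each, +1 to first 0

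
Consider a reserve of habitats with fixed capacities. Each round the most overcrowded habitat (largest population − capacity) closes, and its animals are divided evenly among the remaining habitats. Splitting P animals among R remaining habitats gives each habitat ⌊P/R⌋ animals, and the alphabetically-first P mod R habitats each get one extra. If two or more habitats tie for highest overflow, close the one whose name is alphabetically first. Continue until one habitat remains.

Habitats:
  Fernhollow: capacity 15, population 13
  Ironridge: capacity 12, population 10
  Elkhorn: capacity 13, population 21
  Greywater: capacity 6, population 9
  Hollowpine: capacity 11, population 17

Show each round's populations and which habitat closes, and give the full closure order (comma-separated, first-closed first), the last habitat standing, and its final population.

Closure order: Elkhorn, Hollowpine, Greywater, Fernhollow
Last habitat: Ironridge with 70 animals

Round 1: Elkhorn=21 Fernhollow=13 Greywater=9 Hollowpine=17 Ironridge=10 → close Elkhorn (overflow 8)
  21÷4 = 5 each, +1 to first 1
Round 2: Fernhollow=19 Greywater=14 Hollowpine=22 Ironridge=15 → close Hollowpine (overflow 11)
  22÷3 = 7 each, +1 to first 1
Round 3: Fernhollow=27 Greywater=21 Ironridge=22 → close Greywater (overflow 15)
  21÷2 = 10 each, +1 to first 1
Round 4: Fernhollow=38 Ironridge=32 → close Fernhollow (overflow 23)
  38÷1 = 38 each, +1 to first 0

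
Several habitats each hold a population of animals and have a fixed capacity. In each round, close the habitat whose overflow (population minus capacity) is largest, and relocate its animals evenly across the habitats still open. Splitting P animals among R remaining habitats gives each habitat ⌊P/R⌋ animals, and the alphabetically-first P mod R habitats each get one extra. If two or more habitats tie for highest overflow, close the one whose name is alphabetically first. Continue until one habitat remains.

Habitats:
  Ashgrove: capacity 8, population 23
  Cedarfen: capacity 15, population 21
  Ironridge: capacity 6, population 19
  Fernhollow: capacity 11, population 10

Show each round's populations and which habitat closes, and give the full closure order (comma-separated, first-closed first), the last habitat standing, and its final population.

Closure order: Ashgrove, Ironridge, Cedarfen
Last habitat: Fernhollow with 73 animals

Round 1: Ashgrove=23 Cedarfen=21 Fernhollow=10 Ironridge=19 → close Ashgrove (overflow 15)
  23÷3 = 7 each, +1 to first 2
Round 2: Cedarfen=29 Fernhollow=18 Ironridge=26 → close Ironridge (overflow 20)
  26÷2 = 13 each, +1 to first 0
Round 3: Cedarfen=42 Fernhollow=31 → close Cedarfen (overflow 27)
  42÷1 = 42 each, +1 to first 0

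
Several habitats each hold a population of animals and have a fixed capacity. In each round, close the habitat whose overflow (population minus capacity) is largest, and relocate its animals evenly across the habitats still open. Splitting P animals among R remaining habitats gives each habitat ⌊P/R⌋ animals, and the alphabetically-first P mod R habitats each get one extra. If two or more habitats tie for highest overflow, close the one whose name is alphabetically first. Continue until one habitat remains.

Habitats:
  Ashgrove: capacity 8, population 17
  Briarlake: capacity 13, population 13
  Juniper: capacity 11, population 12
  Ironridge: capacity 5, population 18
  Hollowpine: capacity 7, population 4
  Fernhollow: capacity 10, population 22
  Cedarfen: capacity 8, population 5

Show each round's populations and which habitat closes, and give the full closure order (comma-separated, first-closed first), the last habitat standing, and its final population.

Round 1: Ashgrove=17 Briarlake=13 Cedarfen=5 Fernhollow=22 Hollowpine=4 Ironridge=18 Juniper=12 → close Ironridge (overflow 13)
  18÷6 = 3 each, +1 to first 0
Round 2: Ashgrove=20 Briarlake=16 Cedarfen=8 Fernhollow=25 Hollowpine=7 Juniper=15 → close Fernhollow (overflow 15)
  25÷5 = 5 each, +1 to first 0
Round 3: Ashgrove=25 Briarlake=21 Cedarfen=13 Hollowpine=12 Juniper=20 → close Ashgrove (overflow 17)
  25÷4 = 6 each, +1 to first 1
Round 4: Briarlake=28 Cedarfen=19 Hollowpine=18 Juniper=26 → close Briarlake (overflow 15)
  28÷3 = 9 each, +1 to first 1
Round 5: Cedarfen=29 Hollowpine=27 Juniper=35 → close Juniper (overflow 24)
  35÷2 = 17 each, +1 to first 1
Round 6: Cedarfen=47 Hollowpine=44 → close Cedarfen (overflow 39)
  47÷1 = 47 each, +1 to first 0

Closure order: Ironridge, Fernhollow, Ashgrove, Briarlake, Juniper, Cedarfen
Last habitat: Hollowpine with 91 animals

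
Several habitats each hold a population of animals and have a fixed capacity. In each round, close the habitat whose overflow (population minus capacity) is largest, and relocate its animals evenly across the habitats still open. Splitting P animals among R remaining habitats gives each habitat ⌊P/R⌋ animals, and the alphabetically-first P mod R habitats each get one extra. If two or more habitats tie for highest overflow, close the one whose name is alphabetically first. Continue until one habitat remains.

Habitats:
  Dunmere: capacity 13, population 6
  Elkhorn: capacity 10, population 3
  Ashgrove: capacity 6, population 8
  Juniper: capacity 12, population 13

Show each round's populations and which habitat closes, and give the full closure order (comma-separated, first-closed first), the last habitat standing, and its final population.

Round 1: Ashgrove=8 Dunmere=6 Elkhorn=3 Juniper=13 → close Ashgrove (overflow 2)
  8÷3 = 2 each, +1 to first 2
Round 2: Dunmere=9 Elkhorn=6 Juniper=15 → close Juniper (overflow 3)
  15÷2 = 7 each, +1 to first 1
Round 3: Dunmere=17 Elkhorn=13 → close Dunmere (overflow 4)
  17÷1 = 17 each, +1 to first 0

Closure order: Ashgrove, Juniper, Dunmere
Last habitat: Elkhorn with 30 animals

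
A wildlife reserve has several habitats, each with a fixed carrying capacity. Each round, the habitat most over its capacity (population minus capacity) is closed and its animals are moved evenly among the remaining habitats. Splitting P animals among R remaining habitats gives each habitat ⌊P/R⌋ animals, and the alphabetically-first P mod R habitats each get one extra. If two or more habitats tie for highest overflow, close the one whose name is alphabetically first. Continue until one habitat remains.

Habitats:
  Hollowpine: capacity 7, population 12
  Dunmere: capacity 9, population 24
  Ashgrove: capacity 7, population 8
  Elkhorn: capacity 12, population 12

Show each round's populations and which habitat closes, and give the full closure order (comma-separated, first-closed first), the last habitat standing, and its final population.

Closure order: Dunmere, Hollowpine, Ashgrove
Last habitat: Elkhorn with 56 animals

Round 1: Ashgrove=8 Dunmere=24 Elkhorn=12 Hollowpine=12 → close Dunmere (overflow 15)
  24÷3 = 8 each, +1 to first 0
Round 2: Ashgrove=16 Elkhorn=20 Hollowpine=20 → close Hollowpine (overflow 13)
  20÷2 = 10 each, +1 to first 0
Round 3: Ashgrove=26 Elkhorn=30 → close Ashgrove (overflow 19)
  26÷1 = 26 each, +1 to first 0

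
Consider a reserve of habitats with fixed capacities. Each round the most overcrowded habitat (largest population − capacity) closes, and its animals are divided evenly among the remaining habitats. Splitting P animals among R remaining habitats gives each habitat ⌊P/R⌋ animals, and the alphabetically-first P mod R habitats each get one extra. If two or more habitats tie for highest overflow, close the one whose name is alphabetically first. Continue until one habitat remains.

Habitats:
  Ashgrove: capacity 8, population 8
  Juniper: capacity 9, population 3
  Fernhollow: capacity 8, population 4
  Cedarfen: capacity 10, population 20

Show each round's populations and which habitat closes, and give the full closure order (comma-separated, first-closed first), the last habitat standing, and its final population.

Round 1: Ashgrove=8 Cedarfen=20 Fernhollow=4 Juniper=3 → close Cedarfen (overflow 10)
  20÷3 = 6 each, +1 to first 2
Round 2: Ashgrove=15 Fernhollow=11 Juniper=9 → close Ashgrove (overflow 7)
  15÷2 = 7 each, +1 to first 1
Round 3: Fernhollow=19 Juniper=16 → close Fernhollow (overflow 11)
  19÷1 = 19 each, +1 to first 0

Closure order: Cedarfen, Ashgrove, Fernhollow
Last habitat: Juniper with 35 animals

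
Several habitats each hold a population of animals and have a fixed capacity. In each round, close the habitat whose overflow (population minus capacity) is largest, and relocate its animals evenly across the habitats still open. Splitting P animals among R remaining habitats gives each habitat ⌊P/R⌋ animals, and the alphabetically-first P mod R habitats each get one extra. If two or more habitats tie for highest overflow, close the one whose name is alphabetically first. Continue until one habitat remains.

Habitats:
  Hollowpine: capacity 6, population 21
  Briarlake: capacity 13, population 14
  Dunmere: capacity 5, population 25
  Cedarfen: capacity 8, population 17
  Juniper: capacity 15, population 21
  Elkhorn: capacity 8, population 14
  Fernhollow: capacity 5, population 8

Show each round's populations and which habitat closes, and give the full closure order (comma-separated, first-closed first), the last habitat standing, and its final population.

Closure order: Dunmere, Hollowpine, Cedarfen, Elkhorn, Juniper, Briarlake
Last habitat: Fernhollow with 120 animals

Round 1: Briarlake=14 Cedarfen=17 Dunmere=25 Elkhorn=14 Fernhollow=8 Hollowpine=21 Juniper=21 → close Dunmere (overflow 20)
  25÷6 = 4 each, +1 to first 1
Round 2: Briarlake=19 Cedarfen=21 Elkhorn=18 Fernhollow=12 Hollowpine=25 Juniper=25 → close Hollowpine (overflow 19)
  25÷5 = 5 each, +1 to first 0
Round 3: Briarlake=24 Cedarfen=26 Elkhorn=23 Fernhollow=17 Juniper=30 → close Cedarfen (overflow 18)
  26÷4 = 6 each, +1 to first 2
Round 4: Briarlake=31 Elkhorn=30 Fernhollow=23 Juniper=36 → close Elkhorn (overflow 22)
  30÷3 = 10 each, +1 to first 0
Round 5: Briarlake=41 Fernhollow=33 Juniper=46 → close Juniper (overflow 31)
  46÷2 = 23 each, +1 to first 0
Round 6: Briarlake=64 Fernhollow=56 → close Briarlake (overflow 51)
  64÷1 = 64 each, +1 to first 0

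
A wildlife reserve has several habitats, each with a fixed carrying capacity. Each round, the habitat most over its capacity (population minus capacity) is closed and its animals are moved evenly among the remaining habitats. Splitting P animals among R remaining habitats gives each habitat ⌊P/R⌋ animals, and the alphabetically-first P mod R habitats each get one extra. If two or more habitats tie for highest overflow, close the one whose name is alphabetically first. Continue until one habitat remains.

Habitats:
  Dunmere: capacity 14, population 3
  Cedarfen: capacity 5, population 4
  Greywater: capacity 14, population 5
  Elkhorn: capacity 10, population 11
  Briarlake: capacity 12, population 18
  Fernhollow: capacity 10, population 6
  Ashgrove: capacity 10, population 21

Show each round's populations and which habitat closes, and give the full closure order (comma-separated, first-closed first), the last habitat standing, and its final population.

Round 1: Ashgrove=21 Briarlake=18 Cedarfen=4 Dunmere=3 Elkhorn=11 Fernhollow=6 Greywater=5 → close Ashgrove (overflow 11)
  21÷6 = 3 each, +1 to first 3
Round 2: Briarlake=22 Cedarfen=8 Dunmere=7 Elkhorn=14 Fernhollow=9 Greywater=8 → close Briarlake (overflow 10)
  22÷5 = 4 each, +1 to first 2
Round 3: Cedarfen=13 Dunmere=12 Elkhorn=18 Fernhollow=13 Greywater=12 → close Cedarfen (overflow 8)
  13÷4 = 3 each, +1 to first 1
Round 4: Dunmere=16 Elkhorn=21 Fernhollow=16 Greywater=15 → close Elkhorn (overflow 11)
  21÷3 = 7 each, +1 to first 0
Round 5: Dunmere=23 Fernhollow=23 Greywater=22 → close Fernhollow (overflow 13)
  23÷2 = 11 each, +1 to first 1
Round 6: Dunmere=35 Greywater=33 → close Dunmere (overflow 21)
  35÷1 = 35 each, +1 to first 0

Closure order: Ashgrove, Briarlake, Cedarfen, Elkhorn, Fernhollow, Dunmere
Last habitat: Greywater with 68 animals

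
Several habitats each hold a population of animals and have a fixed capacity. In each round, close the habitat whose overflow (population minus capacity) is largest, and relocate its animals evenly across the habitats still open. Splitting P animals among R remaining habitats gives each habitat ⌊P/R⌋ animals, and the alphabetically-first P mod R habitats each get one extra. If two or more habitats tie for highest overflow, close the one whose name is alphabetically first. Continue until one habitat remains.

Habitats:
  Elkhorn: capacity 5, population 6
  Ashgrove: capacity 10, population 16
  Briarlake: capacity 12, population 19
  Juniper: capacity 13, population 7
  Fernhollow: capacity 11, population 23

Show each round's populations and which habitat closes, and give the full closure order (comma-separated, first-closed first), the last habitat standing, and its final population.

Closure order: Fernhollow, Briarlake, Ashgrove, Elkhorn
Last habitat: Juniper with 71 animals

Round 1: Ashgrove=16 Briarlake=19 Elkhorn=6 Fernhollow=23 Juniper=7 → close Fernhollow (overflow 12)
  23÷4 = 5 each, +1 to first 3
Round 2: Ashgrove=22 Briarlake=25 Elkhorn=12 Juniper=12 → close Briarlake (overflow 13)
  25÷3 = 8 each, +1 to first 1
Round 3: Ashgrove=31 Elkhorn=20 Juniper=20 → close Ashgrove (overflow 21)
  31÷2 = 15 each, +1 to first 1
Round 4: Elkhorn=36 Juniper=35 → close Elkhorn (overflow 31)
  36÷1 = 36 each, +1 to first 0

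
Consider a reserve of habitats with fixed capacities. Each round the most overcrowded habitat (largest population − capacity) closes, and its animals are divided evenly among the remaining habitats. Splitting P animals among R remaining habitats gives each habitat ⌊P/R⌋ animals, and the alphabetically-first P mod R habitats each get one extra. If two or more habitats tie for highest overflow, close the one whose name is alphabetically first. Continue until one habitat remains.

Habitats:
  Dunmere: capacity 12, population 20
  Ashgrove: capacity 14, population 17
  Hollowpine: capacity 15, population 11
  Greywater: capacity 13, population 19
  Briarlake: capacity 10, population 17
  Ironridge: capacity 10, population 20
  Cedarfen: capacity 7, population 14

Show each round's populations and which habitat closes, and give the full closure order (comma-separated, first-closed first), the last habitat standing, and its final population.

Closure order: Ironridge, Briarlake, Dunmere, Cedarfen, Ashgrove, Greywater
Last habitat: Hollowpine with 118 animals

Round 1: Ashgrove=17 Briarlake=17 Cedarfen=14 Dunmere=20 Greywater=19 Hollowpine=11 Ironridge=20 → close Ironridge (overflow 10)
  20÷6 = 3 each, +1 to first 2
Round 2: Ashgrove=21 Briarlake=21 Cedarfen=17 Dunmere=23 Greywater=22 Hollowpine=14 → close Briarlake (overflow 11)
  21÷5 = 4 each, +1 to first 1
Round 3: Ashgrove=26 Cedarfen=21 Dunmere=27 Greywater=26 Hollowpine=18 → close Dunmere (overflow 15)
  27÷4 = 6 each, +1 to first 3
Round 4: Ashgrove=33 Cedarfen=28 Greywater=33 Hollowpine=24 → close Cedarfen (overflow 21)
  28÷3 = 9 each, +1 to first 1
Round 5: Ashgrove=43 Greywater=42 Hollowpine=33 → close Ashgrove (overflow 29)
  43÷2 = 21 each, +1 to first 1
Round 6: Greywater=64 Hollowpine=54 → close Greywater (overflow 51)
  64÷1 = 64 each, +1 to first 0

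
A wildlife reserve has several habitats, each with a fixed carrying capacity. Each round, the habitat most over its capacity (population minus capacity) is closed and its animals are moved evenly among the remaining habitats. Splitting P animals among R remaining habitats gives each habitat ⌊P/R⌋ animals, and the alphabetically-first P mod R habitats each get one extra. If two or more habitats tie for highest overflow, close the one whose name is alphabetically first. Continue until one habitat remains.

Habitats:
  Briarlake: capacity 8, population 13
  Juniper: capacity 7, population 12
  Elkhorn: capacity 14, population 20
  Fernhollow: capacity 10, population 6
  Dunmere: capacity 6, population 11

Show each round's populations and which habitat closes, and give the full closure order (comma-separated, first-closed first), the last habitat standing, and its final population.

Closure order: Elkhorn, Briarlake, Dunmere, Juniper
Last habitat: Fernhollow with 62 animals

Round 1: Briarlake=13 Dunmere=11 Elkhorn=20 Fernhollow=6 Juniper=12 → close Elkhorn (overflow 6)
  20÷4 = 5 each, +1 to first 0
Round 2: Briarlake=18 Dunmere=16 Fernhollow=11 Juniper=17 → close Briarlake (overflow 10)
  18÷3 = 6 each, +1 to first 0
Round 3: Dunmere=22 Fernhollow=17 Juniper=23 → close Dunmere (overflow 16)
  22÷2 = 11 each, +1 to first 0
Round 4: Fernhollow=28 Juniper=34 → close Juniper (overflow 27)
  34÷1 = 34 each, +1 to first 0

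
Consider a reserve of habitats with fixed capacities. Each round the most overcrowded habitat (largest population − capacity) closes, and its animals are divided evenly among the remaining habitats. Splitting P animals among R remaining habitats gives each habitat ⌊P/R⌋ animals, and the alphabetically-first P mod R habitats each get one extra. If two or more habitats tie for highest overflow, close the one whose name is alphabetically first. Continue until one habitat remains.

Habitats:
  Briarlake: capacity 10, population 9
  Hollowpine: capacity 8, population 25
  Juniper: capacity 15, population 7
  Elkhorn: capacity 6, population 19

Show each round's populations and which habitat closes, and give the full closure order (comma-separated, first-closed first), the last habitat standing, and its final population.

Closure order: Hollowpine, Elkhorn, Briarlake
Last habitat: Juniper with 60 animals

Round 1: Briarlake=9 Elkhorn=19 Hollowpine=25 Juniper=7 → close Hollowpine (overflow 17)
  25÷3 = 8 each, +1 to first 1
Round 2: Briarlake=18 Elkhorn=27 Juniper=15 → close Elkhorn (overflow 21)
  27÷2 = 13 each, +1 to first 1
Round 3: Briarlake=32 Juniper=28 → close Briarlake (overflow 22)
  32÷1 = 32 each, +1 to first 0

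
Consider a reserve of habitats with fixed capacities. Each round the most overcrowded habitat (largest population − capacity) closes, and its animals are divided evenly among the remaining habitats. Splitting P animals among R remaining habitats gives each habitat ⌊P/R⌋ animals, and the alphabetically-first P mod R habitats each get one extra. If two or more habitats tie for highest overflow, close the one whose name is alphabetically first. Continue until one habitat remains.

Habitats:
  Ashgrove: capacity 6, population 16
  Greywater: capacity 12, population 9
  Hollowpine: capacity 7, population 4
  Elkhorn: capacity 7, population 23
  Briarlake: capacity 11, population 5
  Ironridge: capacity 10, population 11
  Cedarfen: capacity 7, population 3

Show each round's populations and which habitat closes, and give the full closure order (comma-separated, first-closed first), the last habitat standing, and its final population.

Round 1: Ashgrove=16 Briarlake=5 Cedarfen=3 Elkhorn=23 Greywater=9 Hollowpine=4 Ironridge=11 → close Elkhorn (overflow 16)
  23÷6 = 3 each, +1 to first 5
Round 2: Ashgrove=20 Briarlake=9 Cedarfen=7 Greywater=13 Hollowpine=8 Ironridge=14 → close Ashgrove (overflow 14)
  20÷5 = 4 each, +1 to first 0
Round 3: Briarlake=13 Cedarfen=11 Greywater=17 Hollowpine=12 Ironridge=18 → close Ironridge (overflow 8)
  18÷4 = 4 each, +1 to first 2
Round 4: Briarlake=18 Cedarfen=16 Greywater=21 Hollowpine=16 → close Cedarfen (overflow 9)
  16÷3 = 5 each, +1 to first 1
Round 5: Briarlake=24 Greywater=26 Hollowpine=21 → close Greywater (overflow 14)
  26÷2 = 13 each, +1 to first 0
Round 6: Briarlake=37 Hollowpine=34 → close Hollowpine (overflow 27)
  34÷1 = 34 each, +1 to first 0

Closure order: Elkhorn, Ashgrove, Ironridge, Cedarfen, Greywater, Hollowpine
Last habitat: Briarlake with 71 animals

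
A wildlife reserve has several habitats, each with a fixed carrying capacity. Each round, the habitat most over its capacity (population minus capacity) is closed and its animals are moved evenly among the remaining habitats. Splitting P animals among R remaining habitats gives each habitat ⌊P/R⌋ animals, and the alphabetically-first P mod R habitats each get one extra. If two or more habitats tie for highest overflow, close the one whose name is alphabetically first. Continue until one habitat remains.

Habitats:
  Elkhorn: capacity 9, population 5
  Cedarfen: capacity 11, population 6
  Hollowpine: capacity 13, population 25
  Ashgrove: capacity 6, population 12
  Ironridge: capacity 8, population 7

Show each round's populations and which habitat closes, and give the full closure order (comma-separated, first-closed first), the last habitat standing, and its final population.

Closure order: Hollowpine, Ashgrove, Ironridge, Cedarfen
Last habitat: Elkhorn with 55 animals

Round 1: Ashgrove=12 Cedarfen=6 Elkhorn=5 Hollowpine=25 Ironridge=7 → close Hollowpine (overflow 12)
  25÷4 = 6 each, +1 to first 1
Round 2: Ashgrove=19 Cedarfen=12 Elkhorn=11 Ironridge=13 → close Ashgrove (overflow 13)
  19÷3 = 6 each, +1 to first 1
Round 3: Cedarfen=19 Elkhorn=17 Ironridge=19 → close Ironridge (overflow 11)
  19÷2 = 9 each, +1 to first 1
Round 4: Cedarfen=29 Elkhorn=26 → close Cedarfen (overflow 18)
  29÷1 = 29 each, +1 to first 0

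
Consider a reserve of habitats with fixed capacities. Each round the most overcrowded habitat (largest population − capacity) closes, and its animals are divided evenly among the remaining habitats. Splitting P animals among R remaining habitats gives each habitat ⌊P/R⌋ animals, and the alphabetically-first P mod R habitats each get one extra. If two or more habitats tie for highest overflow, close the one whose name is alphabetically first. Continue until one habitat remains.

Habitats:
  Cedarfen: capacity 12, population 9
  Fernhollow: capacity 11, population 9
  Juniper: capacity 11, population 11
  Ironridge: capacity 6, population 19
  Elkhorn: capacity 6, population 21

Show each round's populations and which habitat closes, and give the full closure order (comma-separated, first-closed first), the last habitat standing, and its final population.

Round 1: Cedarfen=9 Elkhorn=21 Fernhollow=9 Ironridge=19 Juniper=11 → close Elkhorn (overflow 15)
  21÷4 = 5 each, +1 to first 1
Round 2: Cedarfen=15 Fernhollow=14 Ironridge=24 Juniper=16 → close Ironridge (overflow 18)
  24÷3 = 8 each, +1 to first 0
Round 3: Cedarfen=23 Fernhollow=22 Juniper=24 → close Juniper (overflow 13)
  24÷2 = 12 each, +1 to first 0
Round 4: Cedarfen=35 Fernhollow=34 → close Cedarfen (overflow 23)
  35÷1 = 35 each, +1 to first 0

Closure order: Elkhorn, Ironridge, Juniper, Cedarfen
Last habitat: Fernhollow with 69 animals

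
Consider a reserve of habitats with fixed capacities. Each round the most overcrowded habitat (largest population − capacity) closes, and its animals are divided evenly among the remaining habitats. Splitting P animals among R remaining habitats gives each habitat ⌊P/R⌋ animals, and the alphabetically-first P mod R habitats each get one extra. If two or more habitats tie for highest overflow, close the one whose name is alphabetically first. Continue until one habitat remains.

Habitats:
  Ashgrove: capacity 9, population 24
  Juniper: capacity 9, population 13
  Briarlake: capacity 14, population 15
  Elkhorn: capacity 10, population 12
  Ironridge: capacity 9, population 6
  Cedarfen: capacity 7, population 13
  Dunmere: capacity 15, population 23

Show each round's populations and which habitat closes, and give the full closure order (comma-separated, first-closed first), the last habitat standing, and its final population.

Closure order: Ashgrove, Dunmere, Cedarfen, Juniper, Briarlake, Elkhorn
Last habitat: Ironridge with 106 animals

Round 1: Ashgrove=24 Briarlake=15 Cedarfen=13 Dunmere=23 Elkhorn=12 Ironridge=6 Juniper=13 → close Ashgrove (overflow 15)
  24÷6 = 4 each, +1 to first 0
Round 2: Briarlake=19 Cedarfen=17 Dunmere=27 Elkhorn=16 Ironridge=10 Juniper=17 → close Dunmere (overflow 12)
  27÷5 = 5 each, +1 to first 2
Round 3: Briarlake=25 Cedarfen=23 Elkhorn=21 Ironridge=15 Juniper=22 → close Cedarfen (overflow 16)
  23÷4 = 5 each, +1 to first 3
Round 4: Briarlake=31 Elkhorn=27 Ironridge=21 Juniper=27 → close Juniper (overflow 18)
  27÷3 = 9 each, +1 to first 0
Round 5: Briarlake=40 Elkhorn=36 Ironridge=30 → close Briarlake (overflow 26)
  40÷2 = 20 each, +1 to first 0
Round 6: Elkhorn=56 Ironridge=50 → close Elkhorn (overflow 46)
  56÷1 = 56 each, +1 to first 0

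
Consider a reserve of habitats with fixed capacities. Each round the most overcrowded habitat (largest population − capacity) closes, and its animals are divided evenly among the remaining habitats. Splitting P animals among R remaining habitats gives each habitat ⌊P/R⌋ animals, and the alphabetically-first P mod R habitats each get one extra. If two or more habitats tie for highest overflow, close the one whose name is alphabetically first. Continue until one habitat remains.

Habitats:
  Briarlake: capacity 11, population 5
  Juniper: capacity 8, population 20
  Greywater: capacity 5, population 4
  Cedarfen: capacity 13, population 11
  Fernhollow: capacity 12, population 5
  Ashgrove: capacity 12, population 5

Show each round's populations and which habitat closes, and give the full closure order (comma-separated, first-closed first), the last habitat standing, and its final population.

Round 1: Ashgrove=5 Briarlake=5 Cedarfen=11 Fernhollow=5 Greywater=4 Juniper=20 → close Juniper (overflow 12)
  20÷5 = 4 each, +1 to first 0
Round 2: Ashgrove=9 Briarlake=9 Cedarfen=15 Fernhollow=9 Greywater=8 → close Greywater (overflow 3)
  8÷4 = 2 each, +1 to first 0
Round 3: Ashgrove=11 Briarlake=11 Cedarfen=17 Fernhollow=11 → close Cedarfen (overflow 4)
  17÷3 = 5 each, +1 to first 2
Round 4: Ashgrove=17 Briarlake=17 Fernhollow=16 → close Briarlake (overflow 6)
  17÷2 = 8 each, +1 to first 1
Round 5: Ashgrove=26 Fernhollow=24 → close Ashgrove (overflow 14)
  26÷1 = 26 each, +1 to first 0

Closure order: Juniper, Greywater, Cedarfen, Briarlake, Ashgrove
Last habitat: Fernhollow with 50 animals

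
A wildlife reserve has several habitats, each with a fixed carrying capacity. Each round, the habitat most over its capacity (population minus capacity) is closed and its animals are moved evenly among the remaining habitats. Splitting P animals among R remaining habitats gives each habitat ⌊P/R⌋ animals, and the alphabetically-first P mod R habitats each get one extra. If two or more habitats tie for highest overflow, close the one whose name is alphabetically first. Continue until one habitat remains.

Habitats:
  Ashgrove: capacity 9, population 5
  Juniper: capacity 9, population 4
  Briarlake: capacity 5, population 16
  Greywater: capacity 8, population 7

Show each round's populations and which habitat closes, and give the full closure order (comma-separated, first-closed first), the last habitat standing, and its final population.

Round 1: Ashgrove=5 Briarlake=16 Greywater=7 Juniper=4 → close Briarlake (overflow 11)
  16÷3 = 5 each, +1 to first 1
Round 2: Ashgrove=11 Greywater=12 Juniper=9 → close Greywater (overflow 4)
  12÷2 = 6 each, +1 to first 0
Round 3: Ashgrove=17 Juniper=15 → close Ashgrove (overflow 8)
  17÷1 = 17 each, +1 to first 0

Closure order: Briarlake, Greywater, Ashgrove
Last habitat: Juniper with 32 animals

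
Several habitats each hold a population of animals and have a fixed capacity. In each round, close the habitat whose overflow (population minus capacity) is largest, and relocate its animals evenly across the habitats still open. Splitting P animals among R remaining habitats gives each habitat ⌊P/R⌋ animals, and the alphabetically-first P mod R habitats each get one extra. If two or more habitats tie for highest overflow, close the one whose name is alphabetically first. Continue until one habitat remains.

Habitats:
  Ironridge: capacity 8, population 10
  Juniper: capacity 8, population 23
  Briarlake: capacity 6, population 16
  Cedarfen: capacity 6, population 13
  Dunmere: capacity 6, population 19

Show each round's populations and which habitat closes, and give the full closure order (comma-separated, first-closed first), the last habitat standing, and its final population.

Round 1: Briarlake=16 Cedarfen=13 Dunmere=19 Ironridge=10 Juniper=23 → close Juniper (overflow 15)
  23÷4 = 5 each, +1 to first 3
Round 2: Briarlake=22 Cedarfen=19 Dunmere=25 Ironridge=15 → close Dunmere (overflow 19)
  25÷3 = 8 each, +1 to first 1
Round 3: Briarlake=31 Cedarfen=27 Ironridge=23 → close Briarlake (overflow 25)
  31÷2 = 15 each, +1 to first 1
Round 4: Cedarfen=43 Ironridge=38 → close Cedarfen (overflow 37)
  43÷1 = 43 each, +1 to first 0

Closure order: Juniper, Dunmere, Briarlake, Cedarfen
Last habitat: Ironridge with 81 animals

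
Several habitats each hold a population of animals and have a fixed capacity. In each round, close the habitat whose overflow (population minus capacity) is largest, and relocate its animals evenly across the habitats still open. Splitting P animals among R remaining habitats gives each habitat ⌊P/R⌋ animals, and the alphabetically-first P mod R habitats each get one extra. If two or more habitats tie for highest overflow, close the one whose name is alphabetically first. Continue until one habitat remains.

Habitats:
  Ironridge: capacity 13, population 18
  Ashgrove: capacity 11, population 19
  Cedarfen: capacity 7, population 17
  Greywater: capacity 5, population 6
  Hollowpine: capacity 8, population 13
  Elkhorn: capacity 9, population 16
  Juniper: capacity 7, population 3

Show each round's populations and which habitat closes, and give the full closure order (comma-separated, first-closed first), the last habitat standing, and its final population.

Closure order: Cedarfen, Ashgrove, Elkhorn, Hollowpine, Ironridge, Greywater
Last habitat: Juniper with 92 animals

Round 1: Ashgrove=19 Cedarfen=17 Elkhorn=16 Greywater=6 Hollowpine=13 Ironridge=18 Juniper=3 → close Cedarfen (overflow 10)
  17÷6 = 2 each, +1 to first 5
Round 2: Ashgrove=22 Elkhorn=19 Greywater=9 Hollowpine=16 Ironridge=21 Juniper=5 → close Ashgrove (overflow 11)
  22÷5 = 4 each, +1 to first 2
Round 3: Elkhorn=24 Greywater=14 Hollowpine=20 Ironridge=25 Juniper=9 → close Elkhorn (overflow 15)
  24÷4 = 6 each, +1 to first 0
Round 4: Greywater=20 Hollowpine=26 Ironridge=31 Juniper=15 → close Hollowpine (overflow 18)
  26÷3 = 8 each, +1 to first 2
Round 5: Greywater=29 Ironridge=40 Juniper=23 → close Ironridge (overflow 27)
  40÷2 = 20 each, +1 to first 0
Round 6: Greywater=49 Juniper=43 → close Greywater (overflow 44)
  49÷1 = 49 each, +1 to first 0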